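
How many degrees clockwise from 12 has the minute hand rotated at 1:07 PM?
The minute hand moves 6 degrees per minute.
At 1:07: 7 x 6 = 42 degrees

Final answer: 42 degrees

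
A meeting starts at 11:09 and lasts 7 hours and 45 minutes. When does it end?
Starting time: 11:09
Adding 45 minutes to 9 minutes: 9 + 45 = 54 minutes
Adding 7 hours: 11 + 7 = 18 - 12 = 6
Final time: 6:54

Final answer: 6:54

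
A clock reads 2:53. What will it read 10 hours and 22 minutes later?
Starting time: 2:53
Adding 22 minutes to 53 minutes: 53 + 22 = 75 minutes = 1 hour and 15 minutes
Adding 10 hours: 2 + 10 + 1 (carry) = 13 - 12 = 1
Final time: 1:15

Final answer: 1:15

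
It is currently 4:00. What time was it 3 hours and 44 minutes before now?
Starting time: 4:00 = 240 total minutes past 12:00
Subtracting: 3 hours and 44 minutes = 224 minutes
240 - 224 = 16 minutes
= 16 minutes past 12:00 = 12:16

Final answer: 12:16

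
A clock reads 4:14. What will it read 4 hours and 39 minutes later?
Starting time: 4:14
Adding 39 minutes to 14 minutes: 14 + 39 = 53 minutes
Adding 4 hours: 4 + 4 = 8
Final time: 8:53

Final answer: 8:53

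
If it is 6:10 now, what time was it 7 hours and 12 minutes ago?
Starting time: 6:10 = 370 total minutes past 12:00
Subtracting: 7 hours and 12 minutes = 432 minutes
370 - 432 = -62 (negative, add 12 hours = 720) = 658 minutes
= 10 hours and 58 minutes past 12:00 = 10:58

Final answer: 10:58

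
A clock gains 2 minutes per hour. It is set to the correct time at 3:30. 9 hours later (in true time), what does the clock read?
For every 60 true minutes, the faulty clock advances 60 + 2 = 62 minutes.
True elapsed: 9 hours = 540 minutes.
Faulty clock advances: 540 x 62/60 = 558 minutes (drift: 18 minutes ahead).
Shown time: 3:30 + 558 minutes = 12:48.

Final answer: 12:48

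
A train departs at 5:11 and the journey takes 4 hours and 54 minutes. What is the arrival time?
Starting time: 5:11
Adding 54 minutes to 11 minutes: 11 + 54 = 65 minutes = 1 hour and 5 minutes
Adding 4 hours: 5 + 4 + 1 (carry) = 10
Final time: 10:05

Final answer: 10:05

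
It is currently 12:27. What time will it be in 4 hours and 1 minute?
Starting time: 12:27
Adding 1 minute to 27 minutes: 27 + 1 = 28 minutes
Adding 4 hours: 12 + 4 = 16 - 12 = 4
Final time: 4:28

Final answer: 4:28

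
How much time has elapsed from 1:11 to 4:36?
From 1:11 to 4:36:
(4 x 60 + 36) - (1 x 60 + 11) = 276 - 71 = 205 minutes
= 3 hours and 25 minutes

Final answer: 3 hours and 25 minutes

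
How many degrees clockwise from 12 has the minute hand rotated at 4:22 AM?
The minute hand moves 6 degrees per minute.
At 4:22: 22 x 6 = 132 degrees

Final answer: 132 degrees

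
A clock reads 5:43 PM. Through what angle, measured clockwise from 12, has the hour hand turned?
The hour hand moves 30 degrees per hour and 0.5 degrees per minute.
At 5:43: (5) x 30 + 43 x 0.5 = 150 + 21.5 = 171.5 degrees

Final answer: 171.5 degrees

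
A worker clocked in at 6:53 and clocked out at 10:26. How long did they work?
From 6:53 to 10:26:
(10 x 60 + 26) - (6 x 60 + 53) = 626 - 413 = 213 minutes
= 3 hours and 33 minutes

Final answer: 3 hours and 33 minutes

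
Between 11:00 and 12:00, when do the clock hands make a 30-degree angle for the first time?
At t minutes past 11:00, the hour hand is at 30 x 11 + 0.5t degrees and the minute hand is at 6t degrees.
The smaller angle between them is 30 degrees when |30H - 5.5t| = 30 or |30H - 5.5t| = 330.
With H = 11, solve 30 x 11 - 5.5t = +/- target for each target:
  t = (30 x 11 - 30) / 5.5 = 54.55
  t = (30 x 11 + 30) / 5.5 = 65.45 (outside (0, 60))
  t = (30 x 11 - 330) / 5.5 = 0 (outside (0, 60))
  t = (30 x 11 + 330) / 5.5 = 120 (outside (0, 60))
Valid solutions in (0, 60): {54.55} minutes.
The first occurrence is t = 54.55 minutes.
The hands form a 30-degree angle at 54.55 minutes past 11:00.

Final answer: 54.55 minutes past 11:00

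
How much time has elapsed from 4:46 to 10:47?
From 4:46 to 10:47:
(10 x 60 + 47) - (4 x 60 + 46) = 647 - 286 = 361 minutes
= 6 hours and 1 minute

Final answer: 6 hours and 1 minute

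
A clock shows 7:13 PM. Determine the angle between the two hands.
Hour hand position: 7 x 30 + 13 x 0.5 = 216.5 degrees
Minute hand position: 13 x 6 = 78 degrees
Difference: |216.5 - 78| = 138.5 degrees
The angle between the hands is 138.5 degrees

Final answer: 138.5 degrees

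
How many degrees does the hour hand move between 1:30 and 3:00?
The hour hand moves 0.5 degrees per minute.
Time elapsed: 3:00 - 1:30 = 90 minutes
Angular displacement: 90 x 0.5 = 45 degrees

Final answer: 45 degrees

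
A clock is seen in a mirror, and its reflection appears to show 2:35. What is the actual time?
Reflection across the vertical (12-6) axis maps a hand at angle A degrees to (360 - A) degrees, which sends a reading of T minutes past 12:00 to (720 - T) minutes past 12:00.
Mirror reads 2:35 = 155 minutes past 12:00.
Actual time: (720 - 155) mod 720 = 565 minutes = 9:25.

Final answer: 9:25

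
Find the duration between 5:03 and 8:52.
From 5:03 to 8:52:
(8 x 60 + 52) - (5 x 60 + 3) = 532 - 303 = 229 minutes
= 3 hours and 49 minutes

Final answer: 3 hours and 49 minutes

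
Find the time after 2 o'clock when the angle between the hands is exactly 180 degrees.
For hands to be 180 degrees apart: |30H - 5.5t| = 180
With H = 2: t = (30 x 2 + 180)/5.5 = 43.64 or t = (30 x 2 - 180)/5.5 = -21.82
First valid solution (0 < t < 60): t = 43.64 minutes
The hands are opposite at 43.64 minutes past 2:00.

Final answer: 43.64 minutes past 2:00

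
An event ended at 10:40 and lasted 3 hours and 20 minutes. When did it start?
Starting time: 10:40 = 640 total minutes past 12:00
Subtracting: 3 hours and 20 minutes = 200 minutes
640 - 200 = 440 minutes
= 7 hours and 20 minutes past 12:00 = 7:20

Final answer: 7:20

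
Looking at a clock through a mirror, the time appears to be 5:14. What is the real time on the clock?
Reflection across the vertical (12-6) axis maps a hand at angle A degrees to (360 - A) degrees, which sends a reading of T minutes past 12:00 to (720 - T) minutes past 12:00.
Mirror reads 5:14 = 314 minutes past 12:00.
Actual time: (720 - 314) mod 720 = 406 minutes = 6:46.

Final answer: 6:46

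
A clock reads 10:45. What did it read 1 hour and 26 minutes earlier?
Starting time: 10:45 = 645 total minutes past 12:00
Subtracting: 1 hour and 26 minutes = 86 minutes
645 - 86 = 559 minutes
= 9 hours and 19 minutes past 12:00 = 9:19

Final answer: 9:19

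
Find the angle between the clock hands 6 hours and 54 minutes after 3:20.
First find the time 6 hours and 54 minutes after 3:20.
Total minutes: 3 x 60 + 20 + 6 x 60 + 54 = 614.
614 mod 720 = 614 minutes = 10:14.
Now compute the angle at 10:14:
Hour hand: 10 x 30 + 14 x 0.5 = 307 degrees
Minute hand: 14 x 6 = 84 degrees
Difference: |307 - 84| = 223 degrees
Smaller angle: 360 - 223 = 137 degrees

Final answer: 137 degrees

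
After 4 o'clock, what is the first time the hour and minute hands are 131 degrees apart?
At t minutes past 4:00, the hour hand is at 30 x 4 + 0.5t degrees and the minute hand is at 6t degrees.
The smaller angle between them is 131 degrees when |30H - 5.5t| = 131 or |30H - 5.5t| = 229.
With H = 4, solve 30 x 4 - 5.5t = +/- target for each target:
  t = (30 x 4 - 131) / 5.5 = -2 (outside (0, 60))
  t = (30 x 4 + 131) / 5.5 = 45.64
  t = (30 x 4 - 229) / 5.5 = -19.82 (outside (0, 60))
  t = (30 x 4 + 229) / 5.5 = 63.45 (outside (0, 60))
Valid solutions in (0, 60): {45.64} minutes.
The first occurrence is t = 45.64 minutes.
The hands form a 131-degree angle at 45.64 minutes past 4:00.

Final answer: 45.64 minutes past 4:00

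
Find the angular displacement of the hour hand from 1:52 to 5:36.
The hour hand moves 0.5 degrees per minute.
Time elapsed: 5:36 - 1:52 = 224 minutes
Angular displacement: 224 x 0.5 = 112 degrees

Final answer: 112 degrees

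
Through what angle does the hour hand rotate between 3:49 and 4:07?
The hour hand moves 0.5 degrees per minute.
Time elapsed: 4:07 - 3:49 = 18 minutes
Angular displacement: 18 x 0.5 = 9 degrees

Final answer: 9 degrees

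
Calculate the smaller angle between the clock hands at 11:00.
Hour hand position: 11 x 30 + 0 x 0.5 = 330 degrees
Minute hand position: 0 x 6 = 0 degrees
Difference: |330 - 0| = 330 degrees
Since 330 > 180, the smaller angle is 360 - 330 = 30 degrees

Final answer: 30 degrees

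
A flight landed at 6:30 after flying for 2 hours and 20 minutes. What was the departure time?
Starting time: 6:30 = 390 total minutes past 12:00
Subtracting: 2 hours and 20 minutes = 140 minutes
390 - 140 = 250 minutes
= 4 hours and 10 minutes past 12:00 = 4:10

Final answer: 4:10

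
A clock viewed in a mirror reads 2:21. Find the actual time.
Reflection across the vertical (12-6) axis maps a hand at angle A degrees to (360 - A) degrees, which sends a reading of T minutes past 12:00 to (720 - T) minutes past 12:00.
Mirror reads 2:21 = 141 minutes past 12:00.
Actual time: (720 - 141) mod 720 = 579 minutes = 9:39.

Final answer: 9:39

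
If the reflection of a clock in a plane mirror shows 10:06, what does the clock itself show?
Reflection across the vertical (12-6) axis maps a hand at angle A degrees to (360 - A) degrees, which sends a reading of T minutes past 12:00 to (720 - T) minutes past 12:00.
Mirror reads 10:06 = 606 minutes past 12:00.
Actual time: (720 - 606) mod 720 = 114 minutes = 1:54.

Final answer: 1:54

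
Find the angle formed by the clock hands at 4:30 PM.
Hour hand position: 4 x 30 + 30 x 0.5 = 135 degrees
Minute hand position: 30 x 6 = 180 degrees
Difference: |135 - 180| = 45 degrees
The angle between the hands is 45 degrees

Final answer: 45 degrees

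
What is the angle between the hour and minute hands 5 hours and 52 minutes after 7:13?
First find the time 5 hours and 52 minutes after 7:13.
Total minutes: 7 x 60 + 13 + 5 x 60 + 52 = 785.
785 mod 720 = 65 minutes = 1:05.
Now compute the angle at 1:05:
Hour hand: 1 x 30 + 5 x 0.5 = 32.5 degrees
Minute hand: 5 x 6 = 30 degrees
Difference: |32.5 - 30| = 2.5 degrees
The angle is 2.5 degrees

Final answer: 2.5 degrees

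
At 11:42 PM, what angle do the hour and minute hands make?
Hour hand position: 11 x 30 + 42 x 0.5 = 351 degrees
Minute hand position: 42 x 6 = 252 degrees
Difference: |351 - 252| = 99 degrees
The angle between the hands is 99 degrees

Final answer: 99 degrees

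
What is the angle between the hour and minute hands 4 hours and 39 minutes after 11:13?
First find the time 4 hours and 39 minutes after 11:13.
Total minutes: 11 x 60 + 13 + 4 x 60 + 39 = 952.
952 mod 720 = 232 minutes = 3:52.
Now compute the angle at 3:52:
Hour hand: 3 x 30 + 52 x 0.5 = 116 degrees
Minute hand: 52 x 6 = 312 degrees
Difference: |116 - 312| = 196 degrees
Smaller angle: 360 - 196 = 164 degrees

Final answer: 164 degrees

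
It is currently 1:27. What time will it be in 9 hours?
Starting time: 1:27
Adding 0 minutes to 27 minutes: 27 + 0 = 27 minutes
Adding 9 hours: 1 + 9 = 10
Final time: 10:27

Final answer: 10:27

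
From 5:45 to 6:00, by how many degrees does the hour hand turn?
The hour hand moves 0.5 degrees per minute.
Time elapsed: 6:00 - 5:45 = 15 minutes
Angular displacement: 15 x 0.5 = 7.5 degrees

Final answer: 7.5 degrees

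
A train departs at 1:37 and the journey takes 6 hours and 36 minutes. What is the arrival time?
Starting time: 1:37
Adding 36 minutes to 37 minutes: 37 + 36 = 73 minutes = 1 hour and 13 minutes
Adding 6 hours: 1 + 6 + 1 (carry) = 8
Final time: 8:13

Final answer: 8:13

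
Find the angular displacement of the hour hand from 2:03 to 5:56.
The hour hand moves 0.5 degrees per minute.
Time elapsed: 5:56 - 2:03 = 233 minutes
Angular displacement: 233 x 0.5 = 116.5 degrees

Final answer: 116.5 degrees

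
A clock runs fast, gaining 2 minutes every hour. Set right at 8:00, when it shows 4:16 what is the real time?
For every 60 true minutes, the faulty clock advances 62 minutes, so 1 faulty-clock minute corresponds to 60/62 true minutes.
From 8:00 to 4:16 on the faulty dial is 496 minutes.
True elapsed: 496 x 60/62 = 480 minutes = 8 hours.
True time: 8:00 + 8 hours = 4:00.

Final answer: 4:00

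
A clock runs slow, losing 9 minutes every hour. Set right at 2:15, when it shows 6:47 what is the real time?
For every 60 true minutes, the faulty clock advances 51 minutes, so 1 faulty-clock minute corresponds to 60/51 true minutes.
From 2:15 to 6:47 on the faulty dial is 272 minutes.
True elapsed: 272 x 60/51 = 320 minutes = 5 hours and 20 minutes.
True time: 2:15 + 5 hours and 20 minutes = 7:35.

Final answer: 7:35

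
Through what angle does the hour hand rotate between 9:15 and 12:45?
The hour hand moves 0.5 degrees per minute.
Time elapsed: 12:45 - 9:15 = 210 minutes
Angular displacement: 210 x 0.5 = 105 degrees

Final answer: 105 degrees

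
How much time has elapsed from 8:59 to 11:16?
From 8:59 to 11:16:
(11 x 60 + 16) - (8 x 60 + 59) = 676 - 539 = 137 minutes
= 2 hours and 17 minutes

Final answer: 2 hours and 17 minutes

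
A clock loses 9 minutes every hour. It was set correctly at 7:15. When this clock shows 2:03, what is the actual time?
For every 60 true minutes, the faulty clock advances 51 minutes, so 1 faulty-clock minute corresponds to 60/51 true minutes.
From 7:15 to 2:03 on the faulty dial is 408 minutes.
True elapsed: 408 x 60/51 = 480 minutes = 8 hours.
True time: 7:15 + 8 hours = 3:15.

Final answer: 3:15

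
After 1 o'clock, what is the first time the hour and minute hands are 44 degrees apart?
At t minutes past 1:00, the hour hand is at 30 x 1 + 0.5t degrees and the minute hand is at 6t degrees.
The smaller angle between them is 44 degrees when |30H - 5.5t| = 44 or |30H - 5.5t| = 316.
With H = 1, solve 30 x 1 - 5.5t = +/- target for each target:
  t = (30 x 1 - 44) / 5.5 = -2.55 (outside (0, 60))
  t = (30 x 1 + 44) / 5.5 = 13.45
  t = (30 x 1 - 316) / 5.5 = -52 (outside (0, 60))
  t = (30 x 1 + 316) / 5.5 = 62.91 (outside (0, 60))
Valid solutions in (0, 60): {13.45} minutes.
The first occurrence is t = 13.45 minutes.
The hands form a 44-degree angle at 13.45 minutes past 1:00.

Final answer: 13.45 minutes past 1:00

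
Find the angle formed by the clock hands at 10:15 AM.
Hour hand position: 10 x 30 + 15 x 0.5 = 307.5 degrees
Minute hand position: 15 x 6 = 90 degrees
Difference: |307.5 - 90| = 217.5 degrees
Since 217.5 > 180, the smaller angle is 360 - 217.5 = 142.5 degrees

Final answer: 142.5 degrees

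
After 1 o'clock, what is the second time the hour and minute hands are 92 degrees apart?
At t minutes past 1:00, the hour hand is at 30 x 1 + 0.5t degrees and the minute hand is at 6t degrees.
The smaller angle between them is 92 degrees when |30H - 5.5t| = 92 or |30H - 5.5t| = 268.
With H = 1, solve 30 x 1 - 5.5t = +/- target for each target:
  t = (30 x 1 - 92) / 5.5 = -11.27 (outside (0, 60))
  t = (30 x 1 + 92) / 5.5 = 22.18
  t = (30 x 1 - 268) / 5.5 = -43.27 (outside (0, 60))
  t = (30 x 1 + 268) / 5.5 = 54.18
Valid solutions in (0, 60): {22.18, 54.18} minutes.
The second occurrence is t = 54.18 minutes.
The hands form a 92-degree angle at 54.18 minutes past 1:00.

Final answer: 54.18 minutes past 1:00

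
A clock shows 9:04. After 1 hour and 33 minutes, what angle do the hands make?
First find the time 1 hour and 33 minutes after 9:04.
Total minutes: 9 x 60 + 4 + 1 x 60 + 33 = 637.
637 mod 720 = 637 minutes = 10:37.
Now compute the angle at 10:37:
Hour hand: 10 x 30 + 37 x 0.5 = 318.5 degrees
Minute hand: 37 x 6 = 222 degrees
Difference: |318.5 - 222| = 96.5 degrees
The angle is 96.5 degrees

Final answer: 96.5 degrees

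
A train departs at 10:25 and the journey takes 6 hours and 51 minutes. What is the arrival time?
Starting time: 10:25
Adding 51 minutes to 25 minutes: 25 + 51 = 76 minutes = 1 hour and 16 minutes
Adding 6 hours: 10 + 6 + 1 (carry) = 17 - 12 = 5
Final time: 5:16

Final answer: 5:16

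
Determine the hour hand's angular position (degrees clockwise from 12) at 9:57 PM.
The hour hand moves 30 degrees per hour and 0.5 degrees per minute.
At 9:57: (9) x 30 + 57 x 0.5 = 270 + 28.5 = 298.5 degrees

Final answer: 298.5 degrees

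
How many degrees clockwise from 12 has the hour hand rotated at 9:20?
The hour hand moves 30 degrees per hour and 0.5 degrees per minute.
At 9:20: (9) x 30 + 20 x 0.5 = 270 + 10 = 280 degrees

Final answer: 280 degrees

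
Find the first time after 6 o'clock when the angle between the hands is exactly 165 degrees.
At t minutes past 6:00, the hour hand is at 30 x 6 + 0.5t degrees and the minute hand is at 6t degrees.
The smaller angle between them is 165 degrees when |30H - 5.5t| = 165 or |30H - 5.5t| = 195.
With H = 6, solve 30 x 6 - 5.5t = +/- target for each target:
  t = (30 x 6 - 165) / 5.5 = 2.73
  t = (30 x 6 + 165) / 5.5 = 62.73 (outside (0, 60))
  t = (30 x 6 - 195) / 5.5 = -2.73 (outside (0, 60))
  t = (30 x 6 + 195) / 5.5 = 68.18 (outside (0, 60))
Valid solutions in (0, 60): {2.73} minutes.
The first occurrence is t = 2.73 minutes.
The hands form a 165-degree angle at 2.73 minutes past 6:00.

Final answer: 2.73 minutes past 6:00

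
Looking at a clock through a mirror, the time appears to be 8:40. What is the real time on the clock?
Reflection across the vertical (12-6) axis maps a hand at angle A degrees to (360 - A) degrees, which sends a reading of T minutes past 12:00 to (720 - T) minutes past 12:00.
Mirror reads 8:40 = 520 minutes past 12:00.
Actual time: (720 - 520) mod 720 = 200 minutes = 3:20.

Final answer: 3:20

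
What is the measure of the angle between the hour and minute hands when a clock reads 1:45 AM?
Hour hand position: 1 x 30 + 45 x 0.5 = 52.5 degrees
Minute hand position: 45 x 6 = 270 degrees
Difference: |52.5 - 270| = 217.5 degrees
Since 217.5 > 180, the smaller angle is 360 - 217.5 = 142.5 degrees

Final answer: 142.5 degrees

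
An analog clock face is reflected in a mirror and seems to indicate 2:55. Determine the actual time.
Reflection across the vertical (12-6) axis maps a hand at angle A degrees to (360 - A) degrees, which sends a reading of T minutes past 12:00 to (720 - T) minutes past 12:00.
Mirror reads 2:55 = 175 minutes past 12:00.
Actual time: (720 - 175) mod 720 = 545 minutes = 9:05.

Final answer: 9:05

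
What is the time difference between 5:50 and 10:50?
From 5:50 to 10:50:
(10 x 60 + 50) - (5 x 60 + 50) = 650 - 350 = 300 minutes
= 5 hours

Final answer: 5 hours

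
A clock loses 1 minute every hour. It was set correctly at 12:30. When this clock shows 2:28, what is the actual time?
For every 60 true minutes, the faulty clock advances 59 minutes, so 1 faulty-clock minute corresponds to 60/59 true minutes.
From 12:30 to 2:28 on the faulty dial is 118 minutes.
True elapsed: 118 x 60/59 = 120 minutes = 2 hours.
True time: 12:30 + 2 hours = 2:30.

Final answer: 2:30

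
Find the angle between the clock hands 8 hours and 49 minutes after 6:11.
First find the time 8 hours and 49 minutes after 6:11.
Total minutes: 6 x 60 + 11 + 8 x 60 + 49 = 900.
900 mod 720 = 180 minutes = 3:00.
Now compute the angle at 3:00:
Hour hand: 3 x 30 + 0 x 0.5 = 90 degrees
Minute hand: 0 x 6 = 0 degrees
Difference: |90 - 0| = 90 degrees
The angle is 90 degrees

Final answer: 90 degrees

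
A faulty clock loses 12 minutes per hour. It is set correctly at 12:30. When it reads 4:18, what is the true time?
For every 60 true minutes, the faulty clock advances 48 minutes, so 1 faulty-clock minute corresponds to 60/48 true minutes.
From 12:30 to 4:18 on the faulty dial is 228 minutes.
True elapsed: 228 x 60/48 = 285 minutes = 4 hours and 45 minutes.
True time: 12:30 + 4 hours and 45 minutes = 5:15.

Final answer: 5:15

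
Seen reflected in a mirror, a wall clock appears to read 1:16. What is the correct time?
Reflection across the vertical (12-6) axis maps a hand at angle A degrees to (360 - A) degrees, which sends a reading of T minutes past 12:00 to (720 - T) minutes past 12:00.
Mirror reads 1:16 = 76 minutes past 12:00.
Actual time: (720 - 76) mod 720 = 644 minutes = 10:44.

Final answer: 10:44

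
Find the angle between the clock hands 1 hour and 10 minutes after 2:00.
First find the time 1 hour and 10 minutes after 2:00.
Total minutes: 2 x 60 + 0 + 1 x 60 + 10 = 190.
190 mod 720 = 190 minutes = 3:10.
Now compute the angle at 3:10:
Hour hand: 3 x 30 + 10 x 0.5 = 95 degrees
Minute hand: 10 x 6 = 60 degrees
Difference: |95 - 60| = 35 degrees
The angle is 35 degrees

Final answer: 35 degrees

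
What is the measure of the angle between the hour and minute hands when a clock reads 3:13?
Hour hand position: 3 x 30 + 13 x 0.5 = 96.5 degrees
Minute hand position: 13 x 6 = 78 degrees
Difference: |96.5 - 78| = 18.5 degrees
The angle between the hands is 18.5 degrees

Final answer: 18.5 degrees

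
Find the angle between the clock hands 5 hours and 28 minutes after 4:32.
First find the time 5 hours and 28 minutes after 4:32.
Total minutes: 4 x 60 + 32 + 5 x 60 + 28 = 600.
600 mod 720 = 600 minutes = 10:00.
Now compute the angle at 10:00:
Hour hand: 10 x 30 + 0 x 0.5 = 300 degrees
Minute hand: 0 x 6 = 0 degrees
Difference: |300 - 0| = 300 degrees
Smaller angle: 360 - 300 = 60 degrees

Final answer: 60 degrees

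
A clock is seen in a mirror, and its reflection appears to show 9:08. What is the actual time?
Reflection across the vertical (12-6) axis maps a hand at angle A degrees to (360 - A) degrees, which sends a reading of T minutes past 12:00 to (720 - T) minutes past 12:00.
Mirror reads 9:08 = 548 minutes past 12:00.
Actual time: (720 - 548) mod 720 = 172 minutes = 2:52.

Final answer: 2:52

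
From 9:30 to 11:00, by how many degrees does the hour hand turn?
The hour hand moves 0.5 degrees per minute.
Time elapsed: 11:00 - 9:30 = 90 minutes
Angular displacement: 90 x 0.5 = 45 degrees

Final answer: 45 degrees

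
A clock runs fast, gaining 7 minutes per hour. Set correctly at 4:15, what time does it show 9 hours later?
For every 60 true minutes, the faulty clock advances 60 + 7 = 67 minutes.
True elapsed: 9 hours = 540 minutes.
Faulty clock advances: 540 x 67/60 = 603 minutes (drift: 63 minutes ahead).
Shown time: 4:15 + 603 minutes = 2:18.

Final answer: 2:18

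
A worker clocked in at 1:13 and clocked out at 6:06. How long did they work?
From 1:13 to 6:06:
(6 x 60 + 6) - (1 x 60 + 13) = 366 - 73 = 293 minutes
= 4 hours and 53 minutes

Final answer: 4 hours and 53 minutes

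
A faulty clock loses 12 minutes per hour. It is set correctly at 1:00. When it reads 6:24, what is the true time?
For every 60 true minutes, the faulty clock advances 48 minutes, so 1 faulty-clock minute corresponds to 60/48 true minutes.
From 1:00 to 6:24 on the faulty dial is 324 minutes.
True elapsed: 324 x 60/48 = 405 minutes = 6 hours and 45 minutes.
True time: 1:00 + 6 hours and 45 minutes = 7:45.

Final answer: 7:45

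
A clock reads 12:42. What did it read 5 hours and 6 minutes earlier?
Starting time: 12:42 = 42 total minutes past 12:00
Subtracting: 5 hours and 6 minutes = 306 minutes
42 - 306 = -264 (negative, add 12 hours = 720) = 456 minutes
= 7 hours and 36 minutes past 12:00 = 7:36

Final answer: 7:36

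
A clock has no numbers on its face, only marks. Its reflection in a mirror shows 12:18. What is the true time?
Reflection across the vertical (12-6) axis maps a hand at angle A degrees to (360 - A) degrees, which sends a reading of T minutes past 12:00 to (720 - T) minutes past 12:00.
Mirror reads 12:18 = 18 minutes past 12:00.
Actual time: (720 - 18) mod 720 = 702 minutes = 11:42.

Final answer: 11:42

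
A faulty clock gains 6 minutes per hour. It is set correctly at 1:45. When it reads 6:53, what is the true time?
For every 60 true minutes, the faulty clock advances 66 minutes, so 1 faulty-clock minute corresponds to 60/66 true minutes.
From 1:45 to 6:53 on the faulty dial is 308 minutes.
True elapsed: 308 x 60/66 = 280 minutes = 4 hours and 40 minutes.
True time: 1:45 + 4 hours and 40 minutes = 6:25.

Final answer: 6:25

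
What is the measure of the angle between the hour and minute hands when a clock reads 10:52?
Hour hand position: 10 x 30 + 52 x 0.5 = 326 degrees
Minute hand position: 52 x 6 = 312 degrees
Difference: |326 - 312| = 14 degrees
The angle between the hands is 14 degrees

Final answer: 14 degrees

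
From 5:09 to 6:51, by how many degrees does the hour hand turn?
The hour hand moves 0.5 degrees per minute.
Time elapsed: 6:51 - 5:09 = 102 minutes
Angular displacement: 102 x 0.5 = 51 degrees

Final answer: 51 degrees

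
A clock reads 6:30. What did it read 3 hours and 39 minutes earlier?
Starting time: 6:30 = 390 total minutes past 12:00
Subtracting: 3 hours and 39 minutes = 219 minutes
390 - 219 = 171 minutes
= 2 hours and 51 minutes past 12:00 = 2:51

Final answer: 2:51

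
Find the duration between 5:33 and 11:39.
From 5:33 to 11:39:
(11 x 60 + 39) - (5 x 60 + 33) = 699 - 333 = 366 minutes
= 6 hours and 6 minutes

Final answer: 6 hours and 6 minutes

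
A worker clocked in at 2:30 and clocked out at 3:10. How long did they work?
From 2:30 to 3:10:
(3 x 60 + 10) - (2 x 60 + 30) = 190 - 150 = 40 minutes
= 40 minutes

Final answer: 40 minutes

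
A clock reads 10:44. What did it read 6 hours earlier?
Starting time: 10:44 = 644 total minutes past 12:00
Subtracting: 6 hours = 360 minutes
644 - 360 = 284 minutes
= 4 hours and 44 minutes past 12:00 = 4:44

Final answer: 4:44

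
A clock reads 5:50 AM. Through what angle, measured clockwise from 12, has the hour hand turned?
The hour hand moves 30 degrees per hour and 0.5 degrees per minute.
At 5:50: (5) x 30 + 50 x 0.5 = 150 + 25 = 175 degrees

Final answer: 175 degrees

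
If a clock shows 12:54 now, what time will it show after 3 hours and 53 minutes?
Starting time: 12:54
Adding 53 minutes to 54 minutes: 54 + 53 = 107 minutes = 1 hour and 47 minutes
Adding 3 hours: 12 + 3 + 1 (carry) = 16 - 12 = 4
Final time: 4:47

Final answer: 4:47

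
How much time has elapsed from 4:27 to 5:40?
From 4:27 to 5:40:
(5 x 60 + 40) - (4 x 60 + 27) = 340 - 267 = 73 minutes
= 1 hour and 13 minutes

Final answer: 1 hour and 13 minutes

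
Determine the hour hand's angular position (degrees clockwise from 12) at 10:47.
The hour hand moves 30 degrees per hour and 0.5 degrees per minute.
At 10:47: (10) x 30 + 47 x 0.5 = 300 + 23.5 = 323.5 degrees

Final answer: 323.5 degrees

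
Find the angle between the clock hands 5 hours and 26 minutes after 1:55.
First find the time 5 hours and 26 minutes after 1:55.
Total minutes: 1 x 60 + 55 + 5 x 60 + 26 = 441.
441 mod 720 = 441 minutes = 7:21.
Now compute the angle at 7:21:
Hour hand: 7 x 30 + 21 x 0.5 = 220.5 degrees
Minute hand: 21 x 6 = 126 degrees
Difference: |220.5 - 126| = 94.5 degrees
The angle is 94.5 degrees

Final answer: 94.5 degrees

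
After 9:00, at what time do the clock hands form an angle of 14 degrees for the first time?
At t minutes past 9:00, the hour hand is at 30 x 9 + 0.5t degrees and the minute hand is at 6t degrees.
The smaller angle between them is 14 degrees when |30H - 5.5t| = 14 or |30H - 5.5t| = 346.
With H = 9, solve 30 x 9 - 5.5t = +/- target for each target:
  t = (30 x 9 - 14) / 5.5 = 46.55
  t = (30 x 9 + 14) / 5.5 = 51.64
  t = (30 x 9 - 346) / 5.5 = -13.82 (outside (0, 60))
  t = (30 x 9 + 346) / 5.5 = 112 (outside (0, 60))
Valid solutions in (0, 60): {46.55, 51.64} minutes.
The first occurrence is t = 46.55 minutes.
The hands form a 14-degree angle at 46.55 minutes past 9:00.

Final answer: 46.55 minutes past 9:00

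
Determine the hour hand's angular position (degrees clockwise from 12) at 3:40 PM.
The hour hand moves 30 degrees per hour and 0.5 degrees per minute.
At 3:40: (3) x 30 + 40 x 0.5 = 90 + 20 = 110 degrees

Final answer: 110 degrees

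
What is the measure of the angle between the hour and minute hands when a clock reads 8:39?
Hour hand position: 8 x 30 + 39 x 0.5 = 259.5 degrees
Minute hand position: 39 x 6 = 234 degrees
Difference: |259.5 - 234| = 25.5 degrees
The angle between the hands is 25.5 degrees

Final answer: 25.5 degrees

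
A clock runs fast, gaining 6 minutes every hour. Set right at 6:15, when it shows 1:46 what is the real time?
For every 60 true minutes, the faulty clock advances 66 minutes, so 1 faulty-clock minute corresponds to 60/66 true minutes.
From 6:15 to 1:46 on the faulty dial is 451 minutes.
True elapsed: 451 x 60/66 = 410 minutes = 6 hours and 50 minutes.
True time: 6:15 + 6 hours and 50 minutes = 1:05.

Final answer: 1:05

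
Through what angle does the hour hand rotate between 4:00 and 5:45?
The hour hand moves 0.5 degrees per minute.
Time elapsed: 5:45 - 4:00 = 105 minutes
Angular displacement: 105 x 0.5 = 52.5 degrees

Final answer: 52.5 degrees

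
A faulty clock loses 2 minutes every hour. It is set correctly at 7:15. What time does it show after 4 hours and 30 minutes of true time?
For every 60 true minutes, the faulty clock advances 60 - 2 = 58 minutes.
True elapsed: 4 hours and 30 minutes = 270 minutes.
Faulty clock advances: 270 x 58/60 = 261 minutes (drift: 9 minutes behind).
Shown time: 7:15 + 261 minutes = 11:36.

Final answer: 11:36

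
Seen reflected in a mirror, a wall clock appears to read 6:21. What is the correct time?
Reflection across the vertical (12-6) axis maps a hand at angle A degrees to (360 - A) degrees, which sends a reading of T minutes past 12:00 to (720 - T) minutes past 12:00.
Mirror reads 6:21 = 381 minutes past 12:00.
Actual time: (720 - 381) mod 720 = 339 minutes = 5:39.

Final answer: 5:39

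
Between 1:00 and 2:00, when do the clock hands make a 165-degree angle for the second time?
At t minutes past 1:00, the hour hand is at 30 x 1 + 0.5t degrees and the minute hand is at 6t degrees.
The smaller angle between them is 165 degrees when |30H - 5.5t| = 165 or |30H - 5.5t| = 195.
With H = 1, solve 30 x 1 - 5.5t = +/- target for each target:
  t = (30 x 1 - 165) / 5.5 = -24.55 (outside (0, 60))
  t = (30 x 1 + 165) / 5.5 = 35.45
  t = (30 x 1 - 195) / 5.5 = -30 (outside (0, 60))
  t = (30 x 1 + 195) / 5.5 = 40.91
Valid solutions in (0, 60): {35.45, 40.91} minutes.
The second occurrence is t = 40.91 minutes.
The hands form a 165-degree angle at 40.91 minutes past 1:00.

Final answer: 40.91 minutes past 1:00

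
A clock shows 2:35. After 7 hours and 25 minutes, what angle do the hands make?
First find the time 7 hours and 25 minutes after 2:35.
Total minutes: 2 x 60 + 35 + 7 x 60 + 25 = 600.
600 mod 720 = 600 minutes = 10:00.
Now compute the angle at 10:00:
Hour hand: 10 x 30 + 0 x 0.5 = 300 degrees
Minute hand: 0 x 6 = 0 degrees
Difference: |300 - 0| = 300 degrees
Smaller angle: 360 - 300 = 60 degrees

Final answer: 60 degrees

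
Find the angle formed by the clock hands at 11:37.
Hour hand position: 11 x 30 + 37 x 0.5 = 348.5 degrees
Minute hand position: 37 x 6 = 222 degrees
Difference: |348.5 - 222| = 126.5 degrees
The angle between the hands is 126.5 degrees

Final answer: 126.5 degrees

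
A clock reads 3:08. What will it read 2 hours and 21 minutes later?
Starting time: 3:08
Adding 21 minutes to 8 minutes: 8 + 21 = 29 minutes
Adding 2 hours: 3 + 2 = 5
Final time: 5:29

Final answer: 5:29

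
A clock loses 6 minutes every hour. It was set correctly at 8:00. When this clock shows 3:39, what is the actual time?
For every 60 true minutes, the faulty clock advances 54 minutes, so 1 faulty-clock minute corresponds to 60/54 true minutes.
From 8:00 to 3:39 on the faulty dial is 459 minutes.
True elapsed: 459 x 60/54 = 510 minutes = 8 hours and 30 minutes.
True time: 8:00 + 8 hours and 30 minutes = 4:30.

Final answer: 4:30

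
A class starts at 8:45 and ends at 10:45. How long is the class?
From 8:45 to 10:45:
(10 x 60 + 45) - (8 x 60 + 45) = 645 - 525 = 120 minutes
= 2 hours

Final answer: 2 hours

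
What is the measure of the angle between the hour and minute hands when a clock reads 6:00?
Hour hand position: 6 x 30 + 0 x 0.5 = 180 degrees
Minute hand position: 0 x 6 = 0 degrees
Difference: |180 - 0| = 180 degrees
The angle between the hands is 180 degrees

Final answer: 180 degrees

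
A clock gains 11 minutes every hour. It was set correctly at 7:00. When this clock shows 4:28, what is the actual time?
For every 60 true minutes, the faulty clock advances 71 minutes, so 1 faulty-clock minute corresponds to 60/71 true minutes.
From 7:00 to 4:28 on the faulty dial is 568 minutes.
True elapsed: 568 x 60/71 = 480 minutes = 8 hours.
True time: 7:00 + 8 hours = 3:00.

Final answer: 3:00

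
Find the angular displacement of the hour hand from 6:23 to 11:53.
The hour hand moves 0.5 degrees per minute.
Time elapsed: 11:53 - 6:23 = 330 minutes
Angular displacement: 330 x 0.5 = 165 degrees

Final answer: 165 degrees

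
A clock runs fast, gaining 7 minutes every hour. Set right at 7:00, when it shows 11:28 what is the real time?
For every 60 true minutes, the faulty clock advances 67 minutes, so 1 faulty-clock minute corresponds to 60/67 true minutes.
From 7:00 to 11:28 on the faulty dial is 268 minutes.
True elapsed: 268 x 60/67 = 240 minutes = 4 hours.
True time: 7:00 + 4 hours = 11:00.

Final answer: 11:00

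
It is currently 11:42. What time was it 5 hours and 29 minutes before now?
Starting time: 11:42 = 702 total minutes past 12:00
Subtracting: 5 hours and 29 minutes = 329 minutes
702 - 329 = 373 minutes
= 6 hours and 13 minutes past 12:00 = 6:13

Final answer: 6:13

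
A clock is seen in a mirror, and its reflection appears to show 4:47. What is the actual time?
Reflection across the vertical (12-6) axis maps a hand at angle A degrees to (360 - A) degrees, which sends a reading of T minutes past 12:00 to (720 - T) minutes past 12:00.
Mirror reads 4:47 = 287 minutes past 12:00.
Actual time: (720 - 287) mod 720 = 433 minutes = 7:13.

Final answer: 7:13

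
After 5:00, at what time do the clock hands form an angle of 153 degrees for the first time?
At t minutes past 5:00, the hour hand is at 30 x 5 + 0.5t degrees and the minute hand is at 6t degrees.
The smaller angle between them is 153 degrees when |30H - 5.5t| = 153 or |30H - 5.5t| = 207.
With H = 5, solve 30 x 5 - 5.5t = +/- target for each target:
  t = (30 x 5 - 153) / 5.5 = -0.55 (outside (0, 60))
  t = (30 x 5 + 153) / 5.5 = 55.09
  t = (30 x 5 - 207) / 5.5 = -10.36 (outside (0, 60))
  t = (30 x 5 + 207) / 5.5 = 64.91 (outside (0, 60))
Valid solutions in (0, 60): {55.09} minutes.
The first occurrence is t = 55.09 minutes.
The hands form a 153-degree angle at 55.09 minutes past 5:00.

Final answer: 55.09 minutes past 5:00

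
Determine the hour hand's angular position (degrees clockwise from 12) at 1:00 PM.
The hour hand moves 30 degrees per hour and 0.5 degrees per minute.
At 1:00: (1) x 30 + 0 x 0.5 = 30 + 0 = 30 degrees

Final answer: 30 degrees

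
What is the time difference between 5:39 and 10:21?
From 5:39 to 10:21:
(10 x 60 + 21) - (5 x 60 + 39) = 621 - 339 = 282 minutes
= 4 hours and 42 minutes

Final answer: 4 hours and 42 minutes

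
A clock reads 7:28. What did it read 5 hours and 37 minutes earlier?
Starting time: 7:28 = 448 total minutes past 12:00
Subtracting: 5 hours and 37 minutes = 337 minutes
448 - 337 = 111 minutes
= 1 hour and 51 minutes past 12:00 = 1:51

Final answer: 1:51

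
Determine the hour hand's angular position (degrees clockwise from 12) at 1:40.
The hour hand moves 30 degrees per hour and 0.5 degrees per minute.
At 1:40: (1) x 30 + 40 x 0.5 = 30 + 20 = 50 degrees

Final answer: 50 degrees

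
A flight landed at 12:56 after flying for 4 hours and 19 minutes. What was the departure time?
Starting time: 12:56 = 56 total minutes past 12:00
Subtracting: 4 hours and 19 minutes = 259 minutes
56 - 259 = -203 (negative, add 12 hours = 720) = 517 minutes
= 8 hours and 37 minutes past 12:00 = 8:37

Final answer: 8:37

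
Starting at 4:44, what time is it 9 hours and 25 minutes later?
Starting time: 4:44
Adding 25 minutes to 44 minutes: 44 + 25 = 69 minutes = 1 hour and 9 minutes
Adding 9 hours: 4 + 9 + 1 (carry) = 14 - 12 = 2
Final time: 2:09

Final answer: 2:09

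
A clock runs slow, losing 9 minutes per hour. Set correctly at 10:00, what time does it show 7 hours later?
For every 60 true minutes, the faulty clock advances 60 - 9 = 51 minutes.
True elapsed: 7 hours = 420 minutes.
Faulty clock advances: 420 x 51/60 = 357 minutes (drift: 63 minutes behind).
Shown time: 10:00 + 357 minutes = 3:57.

Final answer: 3:57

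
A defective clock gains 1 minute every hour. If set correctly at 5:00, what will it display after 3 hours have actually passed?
For every 60 true minutes, the faulty clock advances 60 + 1 = 61 minutes.
True elapsed: 3 hours = 180 minutes.
Faulty clock advances: 180 x 61/60 = 183 minutes (drift: 3 minutes ahead).
Shown time: 5:00 + 183 minutes = 8:03.

Final answer: 8:03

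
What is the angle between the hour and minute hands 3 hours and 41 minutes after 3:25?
First find the time 3 hours and 41 minutes after 3:25.
Total minutes: 3 x 60 + 25 + 3 x 60 + 41 = 426.
426 mod 720 = 426 minutes = 7:06.
Now compute the angle at 7:06:
Hour hand: 7 x 30 + 6 x 0.5 = 213 degrees
Minute hand: 6 x 6 = 36 degrees
Difference: |213 - 36| = 177 degrees
The angle is 177 degrees

Final answer: 177 degrees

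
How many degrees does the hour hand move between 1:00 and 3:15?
The hour hand moves 0.5 degrees per minute.
Time elapsed: 3:15 - 1:00 = 135 minutes
Angular displacement: 135 x 0.5 = 67.5 degrees

Final answer: 67.5 degrees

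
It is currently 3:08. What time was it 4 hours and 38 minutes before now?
Starting time: 3:08 = 188 total minutes past 12:00
Subtracting: 4 hours and 38 minutes = 278 minutes
188 - 278 = -90 (negative, add 12 hours = 720) = 630 minutes
= 10 hours and 30 minutes past 12:00 = 10:30

Final answer: 10:30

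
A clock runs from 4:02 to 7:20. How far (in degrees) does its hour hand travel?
The hour hand moves 0.5 degrees per minute.
Time elapsed: 7:20 - 4:02 = 198 minutes
Angular displacement: 198 x 0.5 = 99 degrees

Final answer: 99 degrees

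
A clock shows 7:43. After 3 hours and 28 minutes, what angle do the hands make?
First find the time 3 hours and 28 minutes after 7:43.
Total minutes: 7 x 60 + 43 + 3 x 60 + 28 = 671.
671 mod 720 = 671 minutes = 11:11.
Now compute the angle at 11:11:
Hour hand: 11 x 30 + 11 x 0.5 = 335.5 degrees
Minute hand: 11 x 6 = 66 degrees
Difference: |335.5 - 66| = 269.5 degrees
Smaller angle: 360 - 269.5 = 90.5 degrees

Final answer: 90.5 degrees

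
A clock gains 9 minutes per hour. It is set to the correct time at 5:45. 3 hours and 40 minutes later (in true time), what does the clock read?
For every 60 true minutes, the faulty clock advances 60 + 9 = 69 minutes.
True elapsed: 3 hours and 40 minutes = 220 minutes.
Faulty clock advances: 220 x 69/60 = 253 minutes (drift: 33 minutes ahead).
Shown time: 5:45 + 253 minutes = 9:58.

Final answer: 9:58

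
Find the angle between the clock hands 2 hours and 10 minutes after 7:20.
First find the time 2 hours and 10 minutes after 7:20.
Total minutes: 7 x 60 + 20 + 2 x 60 + 10 = 570.
570 mod 720 = 570 minutes = 9:30.
Now compute the angle at 9:30:
Hour hand: 9 x 30 + 30 x 0.5 = 285 degrees
Minute hand: 30 x 6 = 180 degrees
Difference: |285 - 180| = 105 degrees
The angle is 105 degrees

Final answer: 105 degrees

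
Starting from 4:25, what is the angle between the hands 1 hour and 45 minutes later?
First find the time 1 hour and 45 minutes after 4:25.
Total minutes: 4 x 60 + 25 + 1 x 60 + 45 = 370.
370 mod 720 = 370 minutes = 6:10.
Now compute the angle at 6:10:
Hour hand: 6 x 30 + 10 x 0.5 = 185 degrees
Minute hand: 10 x 6 = 60 degrees
Difference: |185 - 60| = 125 degrees
The angle is 125 degrees

Final answer: 125 degrees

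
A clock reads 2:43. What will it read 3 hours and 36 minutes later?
Starting time: 2:43
Adding 36 minutes to 43 minutes: 43 + 36 = 79 minutes = 1 hour and 19 minutes
Adding 3 hours: 2 + 3 + 1 (carry) = 6
Final time: 6:19

Final answer: 6:19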